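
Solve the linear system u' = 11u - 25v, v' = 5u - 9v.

Coefficient matrix A = [[11, -25], [5, -9]].
Characteristic polynomial det(A - λI) = λ^2 - 2λ + 26 = 0.
Eigenvalues λ = 1 ± 5i (complex conjugate pair).
For λ=1+5i: an eigenvector is (-1,0) - i(-2,-1) = (-1 + 2i, 0 + i).
A real fundamental pair from Re and Im of e^((1+5i)t)v: X_1 = e^(t)(cos(5t)·(-1,0) + sin(5t)·(-2,-1)), X_2 = e^(t)(sin(5t)·(-1,0) - cos(5t)·(-2,-1)).
General solution: c_1X_1 + c_2X_2.

u(t) = -2c_1e^(t)sin(5t) - c_1e^(t)cos(5t) - c_2e^(t)sin(5t) + 2c_2e^(t)cos(5t), v(t) = -c_1e^(t)sin(5t) + c_2e^(t)cos(5t)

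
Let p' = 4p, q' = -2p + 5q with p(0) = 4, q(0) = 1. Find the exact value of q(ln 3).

-1053

A = [[4,0],[-2,5]]; eigenvalues λ = 5, 4.
Eigenvectors: (0,1) for λ=5, (1,2) for λ=4.
From the initial condition, c_1 = -7, c_2 = 4.
q(ln 3) = (-7)(3^5)(1) + (4)(3^4)(2) = -1053.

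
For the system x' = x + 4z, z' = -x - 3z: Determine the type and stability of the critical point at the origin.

A = [[1,4],[-1,-3]]; det(A-λI) = λ^2 + 2λ + 1.
repeated λ = -1 with a single eigenvector.

stable improper node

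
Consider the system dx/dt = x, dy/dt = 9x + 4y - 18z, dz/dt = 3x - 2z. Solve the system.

x(t) = C_1e^(t), y(t) = 3C_1e^(t) + C_2e^(4t) + 3C_3e^(-2t), z(t) = C_1e^(t) + C_3e^(-2t)

Coefficient matrix A = [[1, 0, 0], [9, 4, -18], [3, 0, -2]].
det(A - λI) = 0 gives eigenvalues λ = 1, 4, -2.
For λ=1: eigenvector (1,3,1).
For λ=4: eigenvector (0,1,0).
For λ=-2: eigenvector (0,3,1).
General solution: C_1e^(t)(1,3,1) + C_2e^(4t)(0,1,0) + C_3e^(-2t)(0,3,1).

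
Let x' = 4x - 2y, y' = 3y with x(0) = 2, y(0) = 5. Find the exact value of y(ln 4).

A = [[4,-2],[0,3]]; eigenvalues λ = 3, 4.
Eigenvectors: (2,1) for λ=3, (1,0) for λ=4.
From the initial condition, c_1 = 5, c_2 = -8.
y(ln 4) = (5)(4^3)(1) + (-8)(4^4)(0) = 320.

320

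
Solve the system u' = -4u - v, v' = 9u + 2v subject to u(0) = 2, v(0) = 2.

Coefficient matrix A = [[-4, -1], [9, 2]].
Characteristic polynomial det(A - λI) = λ^2 + 2λ + 1 = 0.
Single eigenvalue λ = -1 with algebraic multiplicity 2.
Eigenvector v = (1,-3); generalized eigenvector w with (A-λI)w=v is (0,-1).
General solution: e^(-t)[K_1·v + K_2·(t·v + w)].
Applying u(0)=2, v(0)=2 gives K_1=2, K_2=-8.

u(t) = -8te^(-t) + 2e^(-t), v(t) = 24te^(-t) + 2e^(-t)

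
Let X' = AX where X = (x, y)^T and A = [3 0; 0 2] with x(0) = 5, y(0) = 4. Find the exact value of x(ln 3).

A = [[3,0],[0,2]]; eigenvalues λ = 2, 3.
Eigenvectors: (0,1) for λ=2, (-1,0) for λ=3.
From the initial condition, c_1 = 4, c_2 = -5.
x(ln 3) = (4)(3^2)(0) + (-5)(3^3)(-1) = 135.

135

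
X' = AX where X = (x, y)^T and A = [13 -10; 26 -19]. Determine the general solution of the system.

Coefficient matrix A = [[13, -10], [26, -19]].
Characteristic polynomial det(A - λI) = λ^2 + 6λ + 13 = 0.
Eigenvalues λ = -3 ± 2i (complex conjugate pair).
For λ=-3+2i: an eigenvector is (1,2) - i(-2,-3) = (1 + 2i, 2 + 3i).
A real fundamental pair from Re and Im of e^((-3+2i)t)v: X_1 = e^(-3t)(cos(2t)·(1,2) + sin(2t)·(-2,-3)), X_2 = e^(-3t)(sin(2t)·(1,2) - cos(2t)·(-2,-3)).
General solution: K_1X_1 + K_2X_2.

x(t) = -2K_1e^(-3t)sin(2t) + K_1e^(-3t)cos(2t) + K_2e^(-3t)sin(2t) + 2K_2e^(-3t)cos(2t), y(t) = -3K_1e^(-3t)sin(2t) + 2K_1e^(-3t)cos(2t) + 2K_2e^(-3t)sin(2t) + 3K_2e^(-3t)cos(2t)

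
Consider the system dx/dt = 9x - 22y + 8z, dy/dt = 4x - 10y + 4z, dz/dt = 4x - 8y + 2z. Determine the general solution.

x(t) = -7C_1e^(t) + 2C_2e^(-2t) + 2C_3e^(2t), y(t) = -4C_1e^(t) + C_2e^(-2t) + C_3e^(2t), z(t) = -4C_1e^(t) + C_3e^(2t)

Coefficient matrix A = [[9, -22, 8], [4, -10, 4], [4, -8, 2]].
det(A - λI) = 0 gives eigenvalues λ = 1, -2, 2.
For λ=1: eigenvector (-7,-4,-4).
For λ=-2: eigenvector (2,1,0).
For λ=2: eigenvector (2,1,1).
General solution: C_1e^(t)(-7,-4,-4) + C_2e^(-2t)(2,1,0) + C_3e^(2t)(2,1,1).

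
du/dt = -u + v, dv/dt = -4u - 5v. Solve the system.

Coefficient matrix A = [[-1, 1], [-4, -5]].
Characteristic polynomial det(A - λI) = λ^2 + 6λ + 9 = 0.
Single eigenvalue λ = -3 with algebraic multiplicity 2.
Eigenvector v = (-1,2); generalized eigenvector w with (A-λI)w=v is (1,-3).
General solution: e^(-3t)[C_1·v + C_2·(t·v + w)].

u(t) = -C_1e^(-3t) - C_2te^(-3t) + C_2e^(-3t), v(t) = 2C_1e^(-3t) + 2C_2te^(-3t) - 3C_2e^(-3t)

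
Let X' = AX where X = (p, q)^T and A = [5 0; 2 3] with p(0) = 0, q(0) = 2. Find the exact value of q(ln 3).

54

A = [[5,0],[2,3]]; eigenvalues λ = 3, 5.
Eigenvectors: (0,-1) for λ=3, (1,1) for λ=5.
From the initial condition, c_1 = -2, c_2 = 0.
q(ln 3) = (-2)(3^3)(-1) + (0)(3^5)(1) = 54.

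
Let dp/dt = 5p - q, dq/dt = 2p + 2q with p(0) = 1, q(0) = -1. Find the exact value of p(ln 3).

189

A = [[5,-1],[2,2]]; eigenvalues λ = 3, 4.
Eigenvectors: (1,2) for λ=3, (1,1) for λ=4.
From the initial condition, c_1 = -2, c_2 = 3.
p(ln 3) = (-2)(3^3)(1) + (3)(3^4)(1) = 189.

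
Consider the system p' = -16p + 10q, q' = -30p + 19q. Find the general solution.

p(t) = c_1e^(4t) - 2c_2e^(-t), q(t) = 2c_1e^(4t) - 3c_2e^(-t)

Coefficient matrix A = [[-16, 10], [-30, 19]].
Characteristic polynomial det(A - λI) = λ^2 - 3λ - 4 = 0.
Eigenvalues λ = 4, -1.
For λ=4: (A-λI) row 1 is [-20, 10], so an eigenvector is (1, 2).
For λ=-1: (A-λI) row 1 is [-15, 10], so an eigenvector is (-2, -3).
General solution: c_1e^(4t)(1,2) + c_2e^(-t)(-2,-3).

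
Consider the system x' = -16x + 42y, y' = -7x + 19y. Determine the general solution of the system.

x(t) = -3c_1e^(-2t) + 2c_2e^(5t), y(t) = -c_1e^(-2t) + c_2e^(5t)

Coefficient matrix A = [[-16, 42], [-7, 19]].
Characteristic polynomial det(A - λI) = λ^2 - 3λ - 10 = 0.
Eigenvalues λ = -2, 5.
For λ=-2: (A-λI) row 1 is [-14, 42], so an eigenvector is (-3, -1).
For λ=5: (A-λI) row 1 is [-21, 42], so an eigenvector is (2, 1).
General solution: c_1e^(-2t)(-3,-1) + c_2e^(5t)(2,1).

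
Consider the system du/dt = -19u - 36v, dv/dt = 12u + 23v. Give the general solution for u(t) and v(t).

Coefficient matrix A = [[-19, -36], [12, 23]].
Characteristic polynomial det(A - λI) = λ^2 - 4λ - 5 = 0.
Eigenvalues λ = 5, -1.
For λ=5: (A-λI) row 1 is [-24, -36], so an eigenvector is (3, -2).
For λ=-1: (A-λI) row 1 is [-18, -36], so an eigenvector is (-2, 1).
General solution: c_1e^(5t)(3,-2) + c_2e^(-t)(-2,1).

u(t) = 3c_1e^(5t) - 2c_2e^(-t), v(t) = -2c_1e^(5t) + c_2e^(-t)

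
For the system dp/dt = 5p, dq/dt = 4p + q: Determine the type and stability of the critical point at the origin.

A = [[5,0],[4,1]]; det(A-λI) = λ^2 - 6λ + 5.
λ = 1, 5: both positive.

unstable node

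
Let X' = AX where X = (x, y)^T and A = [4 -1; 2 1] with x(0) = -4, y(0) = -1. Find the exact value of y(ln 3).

A = [[4,-1],[2,1]]; eigenvalues λ = 3, 2.
Eigenvectors: (1,1) for λ=3, (-1,-2) for λ=2.
From the initial condition, c_1 = -7, c_2 = -3.
y(ln 3) = (-7)(3^3)(1) + (-3)(3^2)(-2) = -135.

-135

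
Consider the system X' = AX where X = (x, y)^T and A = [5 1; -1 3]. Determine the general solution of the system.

Coefficient matrix A = [[5, 1], [-1, 3]].
Characteristic polynomial det(A - λI) = λ^2 - 8λ + 16 = 0.
Single eigenvalue λ = 4 with algebraic multiplicity 2.
Eigenvector v = (1,-1); generalized eigenvector w with (A-λI)w=v is (-1,2).
General solution: e^(4t)[K_1·v + K_2·(t·v + w)].

x(t) = K_1e^(4t) + K_2te^(4t) - K_2e^(4t), y(t) = -K_1e^(4t) - K_2te^(4t) + 2K_2e^(4t)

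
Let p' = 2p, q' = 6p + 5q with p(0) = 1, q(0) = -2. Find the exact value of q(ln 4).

A = [[2,0],[6,5]]; eigenvalues λ = 5, 2.
Eigenvectors: (0,1) for λ=5, (1,-2) for λ=2.
From the initial condition, c_1 = 0, c_2 = 1.
q(ln 4) = (0)(4^5)(1) + (1)(4^2)(-2) = -32.

-32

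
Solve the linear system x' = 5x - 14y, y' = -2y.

x(t) = -2K_1e^(-2t) + K_2e^(5t), y(t) = -K_1e^(-2t)

Coefficient matrix A = [[5, -14], [0, -2]].
Characteristic polynomial det(A - λI) = λ^2 - 3λ - 10 = 0.
Eigenvalues λ = -2, 5.
For λ=-2: (A-λI) row 1 is [7, -14], so an eigenvector is (-2, -1).
For λ=5: (A-λI) row 1 is [0, -14], so an eigenvector is (1, 0).
General solution: K_1e^(-2t)(-2,-1) + K_2e^(5t)(1,0).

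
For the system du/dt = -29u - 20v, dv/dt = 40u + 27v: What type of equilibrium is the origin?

A = [[-29,-20],[40,27]]; det(A-λI) = λ^2 + 2λ + 17.
λ = -1 ± 4i: negative real part.

stable spiral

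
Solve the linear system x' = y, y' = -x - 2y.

x(t) = -c_1e^(-t) - c_2te^(-t) + 2c_2e^(-t), y(t) = c_1e^(-t) + c_2te^(-t) - 3c_2e^(-t)

Coefficient matrix A = [[0, 1], [-1, -2]].
Characteristic polynomial det(A - λI) = λ^2 + 2λ + 1 = 0.
Single eigenvalue λ = -1 with algebraic multiplicity 2.
Eigenvector v = (-1,1); generalized eigenvector w with (A-λI)w=v is (2,-3).
General solution: e^(-t)[c_1·v + c_2·(t·v + w)].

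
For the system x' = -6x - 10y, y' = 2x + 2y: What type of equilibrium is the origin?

stable spiral

A = [[-6,-10],[2,2]]; det(A-λI) = λ^2 + 4λ + 8.
λ = -2 ± 2i: negative real part.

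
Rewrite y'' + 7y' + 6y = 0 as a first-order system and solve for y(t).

y(t) = c_1e^(-6t) + c_2e^(-t)

Let x_1 = y, x_2 = y'. Then x_1' = x_2 and x_2' = -6x_1 - 7x_2.
A = [[0,1],[-6,-7]]; det(A-λI) = λ^2 + 7λ + 6.
Eigenvalues λ = -6, -1 with eigenvectors (1,-6), (1,-1).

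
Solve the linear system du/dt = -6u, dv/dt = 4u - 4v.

Coefficient matrix A = [[-6, 0], [4, -4]].
Characteristic polynomial det(A - λI) = λ^2 + 10λ + 24 = 0.
Eigenvalues λ = -4, -6.
For λ=-4: (A-λI) row 1 is [-2, 0], so an eigenvector is (0, 1).
For λ=-6: (A-λI) row 2 is [4, 2], so an eigenvector is (1, -2).
General solution: K_1e^(-4t)(0,1) + K_2e^(-6t)(1,-2).

u(t) = K_2e^(-6t), v(t) = K_1e^(-4t) - 2K_2e^(-6t)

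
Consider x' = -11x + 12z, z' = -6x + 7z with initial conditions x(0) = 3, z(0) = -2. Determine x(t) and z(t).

Coefficient matrix A = [[-11, 12], [-6, 7]].
Characteristic polynomial det(A - λI) = λ^2 + 4λ - 5 = 0.
Eigenvalues λ = 1, -5.
For λ=1: (A-λI) row 1 is [-12, 12], so an eigenvector is (1, 1).
For λ=-5: (A-λI) row 1 is [-6, 12], so an eigenvector is (-2, -1).
General solution: c_1e^(t)(1,1) + c_2e^(-5t)(-2,-1).
Applying x(0)=3, z(0)=-2 gives c_1=-7, c_2=-5.

x(t) = -7e^(t) + 10e^(-5t), z(t) = -7e^(t) + 5e^(-5t)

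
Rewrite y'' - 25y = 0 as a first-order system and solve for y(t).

y(t) = K_1e^(5t) + K_2e^(-5t)

Let x_1 = y, x_2 = y'. Then x_1' = x_2 and x_2' = 25x_1.
A = [[0,1],[25,0]]; det(A-λI) = λ^2 - 25.
Eigenvalues λ = 5, -5 with eigenvectors (1,5), (1,-5).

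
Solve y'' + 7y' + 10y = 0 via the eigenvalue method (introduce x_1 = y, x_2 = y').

y(t) = c_1e^(-5t) + c_2e^(-2t)

Let x_1 = y, x_2 = y'. Then x_1' = x_2 and x_2' = -10x_1 - 7x_2.
A = [[0,1],[-10,-7]]; det(A-λI) = λ^2 + 7λ + 10.
Eigenvalues λ = -5, -2 with eigenvectors (1,-5), (1,-2).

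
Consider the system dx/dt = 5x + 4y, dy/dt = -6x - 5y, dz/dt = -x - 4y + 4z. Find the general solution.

Coefficient matrix A = [[5, 4, 0], [-6, -5, 0], [-1, -4, 4]].
det(A - λI) = 0 gives eigenvalues λ = 1, 4, -1.
For λ=1: eigenvector (1,-1,-1).
For λ=4: eigenvector (0,0,1).
For λ=-1: eigenvector (-2,3,2).
General solution: C_1e^(t)(1,-1,-1) + C_2e^(4t)(0,0,1) + C_3e^(-t)(-2,3,2).

x(t) = C_1e^(t) - 2C_3e^(-t), y(t) = -C_1e^(t) + 3C_3e^(-t), z(t) = -C_1e^(t) + C_2e^(4t) + 2C_3e^(-t)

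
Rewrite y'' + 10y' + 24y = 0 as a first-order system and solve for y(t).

Let x_1 = y, x_2 = y'. Then x_1' = x_2 and x_2' = -24x_1 - 10x_2.
A = [[0,1],[-24,-10]]; det(A-λI) = λ^2 + 10λ + 24.
Eigenvalues λ = -6, -4 with eigenvectors (1,-6), (1,-4).

y(t) = C_1e^(-6t) + C_2e^(-4t)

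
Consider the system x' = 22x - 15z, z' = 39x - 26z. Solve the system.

x(t) = -c_1e^(-2t)sin(3t) - 2c_1e^(-2t)cos(3t) - 2c_2e^(-2t)sin(3t) + c_2e^(-2t)cos(3t), z(t) = -2c_1e^(-2t)sin(3t) - 3c_1e^(-2t)cos(3t) - 3c_2e^(-2t)sin(3t) + 2c_2e^(-2t)cos(3t)

Coefficient matrix A = [[22, -15], [39, -26]].
Characteristic polynomial det(A - λI) = λ^2 + 4λ + 13 = 0.
Eigenvalues λ = -2 ± 3i (complex conjugate pair).
For λ=-2+3i: an eigenvector is (-2,-3) - i(-1,-2) = (-2 + i, -3 + 2i).
A real fundamental pair from Re and Im of e^((-2+3i)t)v: X_1 = e^(-2t)(cos(3t)·(-2,-3) + sin(3t)·(-1,-2)), X_2 = e^(-2t)(sin(3t)·(-2,-3) - cos(3t)·(-1,-2)).
General solution: c_1X_1 + c_2X_2.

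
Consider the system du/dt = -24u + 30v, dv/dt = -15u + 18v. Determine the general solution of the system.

Coefficient matrix A = [[-24, 30], [-15, 18]].
Characteristic polynomial det(A - λI) = λ^2 + 6λ + 18 = 0.
Eigenvalues λ = -3 ± 3i (complex conjugate pair).
For λ=-3+3i: an eigenvector is (-3,-2) - i(1,1) = (-3 - i, -2 - i).
A real fundamental pair from Re and Im of e^((-3+3i)t)v: X_1 = e^(-3t)(cos(3t)·(-3,-2) + sin(3t)·(1,1)), X_2 = e^(-3t)(sin(3t)·(-3,-2) - cos(3t)·(1,1)).
General solution: K_1X_1 + K_2X_2.

u(t) = K_1e^(-3t)sin(3t) - 3K_1e^(-3t)cos(3t) - 3K_2e^(-3t)sin(3t) - K_2e^(-3t)cos(3t), v(t) = K_1e^(-3t)sin(3t) - 2K_1e^(-3t)cos(3t) - 2K_2e^(-3t)sin(3t) - K_2e^(-3t)cos(3t)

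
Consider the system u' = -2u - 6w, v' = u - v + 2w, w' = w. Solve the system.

u(t) = c_1e^(-2t) - 2c_3e^(t), v(t) = -c_1e^(-2t) + c_2e^(-t), w(t) = c_3e^(t)

Coefficient matrix A = [[-2, 0, -6], [1, -1, 2], [0, 0, 1]].
det(A - λI) = 0 gives eigenvalues λ = -2, -1, 1.
For λ=-2: eigenvector (1,-1,0).
For λ=-1: eigenvector (0,1,0).
For λ=1: eigenvector (-2,0,1).
General solution: c_1e^(-2t)(1,-1,0) + c_2e^(-t)(0,1,0) + c_3e^(t)(-2,0,1).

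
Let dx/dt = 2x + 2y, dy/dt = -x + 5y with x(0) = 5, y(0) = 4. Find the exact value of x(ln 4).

A = [[2,2],[-1,5]]; eigenvalues λ = 4, 3.
Eigenvectors: (1,1) for λ=4, (-2,-1) for λ=3.
From the initial condition, c_1 = 3, c_2 = -1.
x(ln 4) = (3)(4^4)(1) + (-1)(4^3)(-2) = 896.

896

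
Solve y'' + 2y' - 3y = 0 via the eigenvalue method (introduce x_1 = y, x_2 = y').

Let x_1 = y, x_2 = y'. Then x_1' = x_2 and x_2' = 3x_1 - 2x_2.
A = [[0,1],[3,-2]]; det(A-λI) = λ^2 + 2λ - 3.
Eigenvalues λ = -3, 1 with eigenvectors (1,-3), (1,1).

y(t) = K_1e^(-3t) + K_2e^(t)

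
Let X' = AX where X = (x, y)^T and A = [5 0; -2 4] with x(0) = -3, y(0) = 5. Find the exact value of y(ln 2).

A = [[5,0],[-2,4]]; eigenvalues λ = 5, 4.
Eigenvectors: (-1,2) for λ=5, (0,-1) for λ=4.
From the initial condition, c_1 = 3, c_2 = 1.
y(ln 2) = (3)(2^5)(2) + (1)(2^4)(-1) = 176.

176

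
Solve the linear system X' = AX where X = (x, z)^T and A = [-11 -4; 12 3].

Coefficient matrix A = [[-11, -4], [12, 3]].
Characteristic polynomial det(A - λI) = λ^2 + 8λ + 15 = 0.
Eigenvalues λ = -5, -3.
For λ=-5: (A-λI) row 1 is [-6, -4], so an eigenvector is (2, -3).
For λ=-3: (A-λI) row 1 is [-8, -4], so an eigenvector is (1, -2).
General solution: K_1e^(-5t)(2,-3) + K_2e^(-3t)(1,-2).

x(t) = 2K_1e^(-5t) + K_2e^(-3t), z(t) = -3K_1e^(-5t) - 2K_2e^(-3t)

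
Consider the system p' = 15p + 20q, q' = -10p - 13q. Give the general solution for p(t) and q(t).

Coefficient matrix A = [[15, 20], [-10, -13]].
Characteristic polynomial det(A - λI) = λ^2 - 2λ + 5 = 0.
Eigenvalues λ = 1 ± 2i (complex conjugate pair).
For λ=1+2i: an eigenvector is (-3,2) - i(-1,1) = (-3 + i, 2 - i).
A real fundamental pair from Re and Im of e^((1+2i)t)v: X_1 = e^(t)(cos(2t)·(-3,2) + sin(2t)·(-1,1)), X_2 = e^(t)(sin(2t)·(-3,2) - cos(2t)·(-1,1)).
General solution: K_1X_1 + K_2X_2.

p(t) = -K_1e^(t)sin(2t) - 3K_1e^(t)cos(2t) - 3K_2e^(t)sin(2t) + K_2e^(t)cos(2t), q(t) = K_1e^(t)sin(2t) + 2K_1e^(t)cos(2t) + 2K_2e^(t)sin(2t) - K_2e^(t)cos(2t)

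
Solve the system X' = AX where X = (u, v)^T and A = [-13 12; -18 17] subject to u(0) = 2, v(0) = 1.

u(t) = -2e^(5t) + 4e^(-t), v(t) = -3e^(5t) + 4e^(-t)

Coefficient matrix A = [[-13, 12], [-18, 17]].
Characteristic polynomial det(A - λI) = λ^2 - 4λ - 5 = 0.
Eigenvalues λ = 5, -1.
For λ=5: (A-λI) row 1 is [-18, 12], so an eigenvector is (2, 3).
For λ=-1: (A-λI) row 1 is [-12, 12], so an eigenvector is (1, 1).
General solution: c_1e^(5t)(2,3) + c_2e^(-t)(1,1).
Applying u(0)=2, v(0)=1 gives c_1=-1, c_2=4.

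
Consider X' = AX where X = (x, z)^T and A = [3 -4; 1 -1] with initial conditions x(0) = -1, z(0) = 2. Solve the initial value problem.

x(t) = -10te^(t) - e^(t), z(t) = -5te^(t) + 2e^(t)

Coefficient matrix A = [[3, -4], [1, -1]].
Characteristic polynomial det(A - λI) = λ^2 - 2λ + 1 = 0.
Single eigenvalue λ = 1 with algebraic multiplicity 2.
Eigenvector v = (2,1); generalized eigenvector w with (A-λI)w=v is (-1,-1).
General solution: e^(t)[c_1·v + c_2·(t·v + w)].
Applying x(0)=-1, z(0)=2 gives c_1=-3, c_2=-5.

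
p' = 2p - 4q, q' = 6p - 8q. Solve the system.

Coefficient matrix A = [[2, -4], [6, -8]].
Characteristic polynomial det(A - λI) = λ^2 + 6λ + 8 = 0.
Eigenvalues λ = -2, -4.
For λ=-2: (A-λI) row 1 is [4, -4], so an eigenvector is (1, 1).
For λ=-4: (A-λI) row 1 is [6, -4], so an eigenvector is (2, 3).
General solution: c_1e^(-2t)(1,1) + c_2e^(-4t)(2,3).

p(t) = c_1e^(-2t) + 2c_2e^(-4t), q(t) = c_1e^(-2t) + 3c_2e^(-4t)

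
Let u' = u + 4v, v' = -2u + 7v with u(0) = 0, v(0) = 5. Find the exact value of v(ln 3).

2295

A = [[1,4],[-2,7]]; eigenvalues λ = 5, 3.
Eigenvectors: (-1,-1) for λ=5, (2,1) for λ=3.
From the initial condition, c_1 = -10, c_2 = -5.
v(ln 3) = (-10)(3^5)(-1) + (-5)(3^3)(1) = 2295.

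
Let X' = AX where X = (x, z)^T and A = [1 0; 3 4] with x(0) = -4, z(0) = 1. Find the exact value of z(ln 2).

A = [[1,0],[3,4]]; eigenvalues λ = 4, 1.
Eigenvectors: (0,-1) for λ=4, (1,-1) for λ=1.
From the initial condition, c_1 = 3, c_2 = -4.
z(ln 2) = (3)(2^4)(-1) + (-4)(2^1)(-1) = -40.

-40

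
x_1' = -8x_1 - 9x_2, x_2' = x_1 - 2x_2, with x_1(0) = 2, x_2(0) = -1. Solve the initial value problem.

x_1(t) = 3te^(-5t) + 2e^(-5t), x_2(t) = -te^(-5t) - e^(-5t)

Coefficient matrix A = [[-8, -9], [1, -2]].
Characteristic polynomial det(A - λI) = λ^2 + 10λ + 25 = 0.
Single eigenvalue λ = -5 with algebraic multiplicity 2.
Eigenvector v = (-3,1); generalized eigenvector w with (A-λI)w=v is (1,0).
General solution: e^(-5t)[K_1·v + K_2·(t·v + w)].
Applying x_1(0)=2, x_2(0)=-1 gives K_1=-1, K_2=-1.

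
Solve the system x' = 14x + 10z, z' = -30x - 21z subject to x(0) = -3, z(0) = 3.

Coefficient matrix A = [[14, 10], [-30, -21]].
Characteristic polynomial det(A - λI) = λ^2 + 7λ + 6 = 0.
Eigenvalues λ = -6, -1.
For λ=-6: (A-λI) row 1 is [20, 10], so an eigenvector is (1, -2).
For λ=-1: (A-λI) row 1 is [15, 10], so an eigenvector is (2, -3).
General solution: C_1e^(-6t)(1,-2) + C_2e^(-t)(2,-3).
Applying x(0)=-3, z(0)=3 gives C_1=3, C_2=-3.

x(t) = -6e^(-t) + 3e^(-6t), z(t) = 9e^(-t) - 6e^(-6t)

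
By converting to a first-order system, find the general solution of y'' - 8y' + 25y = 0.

Let x_1 = y, x_2 = y'. Then x_1' = x_2 and x_2' = -25x_1 + 8x_2.
A = [[0,1],[-25,8]]; det(A-λI) = λ^2 - 8λ + 25.
Eigenvalues λ = 4 ± 3i.

y(t) = c_1e^(4t)cos(3t) + c_2e^(4t)sin(3t)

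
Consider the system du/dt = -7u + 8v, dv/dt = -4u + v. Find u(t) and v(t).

u(t) = -C_1e^(-3t)sin(4t) + C_1e^(-3t)cos(4t) + C_2e^(-3t)sin(4t) + C_2e^(-3t)cos(4t), v(t) = -C_1e^(-3t)sin(4t) + C_2e^(-3t)cos(4t)

Coefficient matrix A = [[-7, 8], [-4, 1]].
Characteristic polynomial det(A - λI) = λ^2 + 6λ + 25 = 0.
Eigenvalues λ = -3 ± 4i (complex conjugate pair).
For λ=-3+4i: an eigenvector is (1,0) - i(-1,-1) = (1 + i, 0 + i).
A real fundamental pair from Re and Im of e^((-3+4i)t)v: X_1 = e^(-3t)(cos(4t)·(1,0) + sin(4t)·(-1,-1)), X_2 = e^(-3t)(sin(4t)·(1,0) - cos(4t)·(-1,-1)).
General solution: C_1X_1 + C_2X_2.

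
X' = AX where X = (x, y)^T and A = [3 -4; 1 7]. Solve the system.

Coefficient matrix A = [[3, -4], [1, 7]].
Characteristic polynomial det(A - λI) = λ^2 - 10λ + 25 = 0.
Single eigenvalue λ = 5 with algebraic multiplicity 2.
Eigenvector v = (-2,1); generalized eigenvector w with (A-λI)w=v is (1,0).
General solution: e^(5t)[K_1·v + K_2·(t·v + w)].

x(t) = -2K_1e^(5t) - 2K_2te^(5t) + K_2e^(5t), y(t) = K_1e^(5t) + K_2te^(5t)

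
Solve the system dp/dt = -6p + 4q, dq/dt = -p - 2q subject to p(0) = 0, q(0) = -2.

Coefficient matrix A = [[-6, 4], [-1, -2]].
Characteristic polynomial det(A - λI) = λ^2 + 8λ + 16 = 0.
Single eigenvalue λ = -4 with algebraic multiplicity 2.
Eigenvector v = (2,1); generalized eigenvector w with (A-λI)w=v is (3,2).
General solution: e^(-4t)[C_1·v + C_2·(t·v + w)].
Applying p(0)=0, q(0)=-2 gives C_1=6, C_2=-4.

p(t) = -8te^(-4t), q(t) = -4te^(-4t) - 2e^(-4t)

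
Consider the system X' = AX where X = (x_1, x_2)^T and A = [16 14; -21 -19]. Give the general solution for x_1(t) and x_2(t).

x_1(t) = -K_1e^(2t) + 2K_2e^(-5t), x_2(t) = K_1e^(2t) - 3K_2e^(-5t)

Coefficient matrix A = [[16, 14], [-21, -19]].
Characteristic polynomial det(A - λI) = λ^2 + 3λ - 10 = 0.
Eigenvalues λ = 2, -5.
For λ=2: (A-λI) row 1 is [14, 14], so an eigenvector is (-1, 1).
For λ=-5: (A-λI) row 1 is [21, 14], so an eigenvector is (2, -3).
General solution: K_1e^(2t)(-1,1) + K_2e^(-5t)(2,-3).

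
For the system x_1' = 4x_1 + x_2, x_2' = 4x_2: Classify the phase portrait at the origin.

unstable improper node

A = [[4,1],[0,4]]; det(A-λI) = λ^2 - 8λ + 16.
repeated λ = 4 with a single eigenvector.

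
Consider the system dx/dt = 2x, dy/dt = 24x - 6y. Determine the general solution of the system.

Coefficient matrix A = [[2, 0], [24, -6]].
Characteristic polynomial det(A - λI) = λ^2 + 4λ - 12 = 0.
Eigenvalues λ = 2, -6.
For λ=2: (A-λI) row 2 is [24, -8], so an eigenvector is (-1, -3).
For λ=-6: (A-λI) row 1 is [8, 0], so an eigenvector is (0, 1).
General solution: K_1e^(2t)(-1,-3) + K_2e^(-6t)(0,1).

x(t) = -K_1e^(2t), y(t) = -3K_1e^(2t) + K_2e^(-6t)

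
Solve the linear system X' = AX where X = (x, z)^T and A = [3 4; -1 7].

x(t) = -2c_1e^(5t) - 2c_2te^(5t) - c_2e^(5t), z(t) = -c_1e^(5t) - c_2te^(5t) - c_2e^(5t)

Coefficient matrix A = [[3, 4], [-1, 7]].
Characteristic polynomial det(A - λI) = λ^2 - 10λ + 25 = 0.
Single eigenvalue λ = 5 with algebraic multiplicity 2.
Eigenvector v = (-2,-1); generalized eigenvector w with (A-λI)w=v is (-1,-1).
General solution: e^(5t)[c_1·v + c_2·(t·v + w)].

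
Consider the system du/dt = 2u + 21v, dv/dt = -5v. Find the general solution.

u(t) = -c_1e^(2t) - 3c_2e^(-5t), v(t) = c_2e^(-5t)

Coefficient matrix A = [[2, 21], [0, -5]].
Characteristic polynomial det(A - λI) = λ^2 + 3λ - 10 = 0.
Eigenvalues λ = 2, -5.
For λ=2: (A-λI) row 1 is [0, 21], so an eigenvector is (-1, 0).
For λ=-5: (A-λI) row 1 is [7, 21], so an eigenvector is (-3, 1).
General solution: c_1e^(2t)(-1,0) + c_2e^(-5t)(-3,1).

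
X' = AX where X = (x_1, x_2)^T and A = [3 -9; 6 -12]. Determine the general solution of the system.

x_1(t) = -C_1e^(-6t) + 3C_2e^(-3t), x_2(t) = -C_1e^(-6t) + 2C_2e^(-3t)

Coefficient matrix A = [[3, -9], [6, -12]].
Characteristic polynomial det(A - λI) = λ^2 + 9λ + 18 = 0.
Eigenvalues λ = -6, -3.
For λ=-6: (A-λI) row 1 is [9, -9], so an eigenvector is (-1, -1).
For λ=-3: (A-λI) row 1 is [6, -9], so an eigenvector is (3, 2).
General solution: C_1e^(-6t)(-1,-1) + C_2e^(-3t)(3,2).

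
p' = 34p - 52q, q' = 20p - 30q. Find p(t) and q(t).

Coefficient matrix A = [[34, -52], [20, -30]].
Characteristic polynomial det(A - λI) = λ^2 - 4λ + 20 = 0.
Eigenvalues λ = 2 ± 4i (complex conjugate pair).
For λ=2+4i: an eigenvector is (2,1) - i(3,2) = (2 - 3i, 1 - 2i).
A real fundamental pair from Re and Im of e^((2+4i)t)v: X_1 = e^(2t)(cos(4t)·(2,1) + sin(4t)·(3,2)), X_2 = e^(2t)(sin(4t)·(2,1) - cos(4t)·(3,2)).
General solution: K_1X_1 + K_2X_2.

p(t) = 3K_1e^(2t)sin(4t) + 2K_1e^(2t)cos(4t) + 2K_2e^(2t)sin(4t) - 3K_2e^(2t)cos(4t), q(t) = 2K_1e^(2t)sin(4t) + K_1e^(2t)cos(4t) + K_2e^(2t)sin(4t) - 2K_2e^(2t)cos(4t)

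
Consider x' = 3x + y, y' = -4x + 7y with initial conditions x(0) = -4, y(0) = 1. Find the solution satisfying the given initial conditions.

x(t) = 9te^(5t) - 4e^(5t), y(t) = 18te^(5t) + e^(5t)

Coefficient matrix A = [[3, 1], [-4, 7]].
Characteristic polynomial det(A - λI) = λ^2 - 10λ + 25 = 0.
Single eigenvalue λ = 5 with algebraic multiplicity 2.
Eigenvector v = (1,2); generalized eigenvector w with (A-λI)w=v is (-1,-1).
General solution: e^(5t)[c_1·v + c_2·(t·v + w)].
Applying x(0)=-4, y(0)=1 gives c_1=5, c_2=9.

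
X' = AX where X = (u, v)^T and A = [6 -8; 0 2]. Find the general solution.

Coefficient matrix A = [[6, -8], [0, 2]].
Characteristic polynomial det(A - λI) = λ^2 - 8λ + 12 = 0.
Eigenvalues λ = 6, 2.
For λ=6: (A-λI) row 1 is [0, -8], so an eigenvector is (1, 0).
For λ=2: (A-λI) row 1 is [4, -8], so an eigenvector is (-2, -1).
General solution: c_1e^(6t)(1,0) + c_2e^(2t)(-2,-1).

u(t) = c_1e^(6t) - 2c_2e^(2t), v(t) = -c_2e^(2t)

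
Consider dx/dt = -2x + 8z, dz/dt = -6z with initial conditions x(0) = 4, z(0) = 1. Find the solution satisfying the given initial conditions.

Coefficient matrix A = [[-2, 8], [0, -6]].
Characteristic polynomial det(A - λI) = λ^2 + 8λ + 12 = 0.
Eigenvalues λ = -2, -6.
For λ=-2: (A-λI) row 1 is [0, 8], so an eigenvector is (1, 0).
For λ=-6: (A-λI) row 1 is [4, 8], so an eigenvector is (2, -1).
General solution: C_1e^(-2t)(1,0) + C_2e^(-6t)(2,-1).
Applying x(0)=4, z(0)=1 gives C_1=6, C_2=-1.

x(t) = 6e^(-2t) - 2e^(-6t), z(t) = e^(-6t)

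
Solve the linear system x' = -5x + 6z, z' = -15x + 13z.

x(t) = c_1e^(4t)sin(3t) - c_1e^(4t)cos(3t) - c_2e^(4t)sin(3t) - c_2e^(4t)cos(3t), z(t) = 2c_1e^(4t)sin(3t) - c_1e^(4t)cos(3t) - c_2e^(4t)sin(3t) - 2c_2e^(4t)cos(3t)

Coefficient matrix A = [[-5, 6], [-15, 13]].
Characteristic polynomial det(A - λI) = λ^2 - 8λ + 25 = 0.
Eigenvalues λ = 4 ± 3i (complex conjugate pair).
For λ=4+3i: an eigenvector is (-1,-1) - i(1,2) = (-1 - i, -1 - 2i).
A real fundamental pair from Re and Im of e^((4+3i)t)v: X_1 = e^(4t)(cos(3t)·(-1,-1) + sin(3t)·(1,2)), X_2 = e^(4t)(sin(3t)·(-1,-1) - cos(3t)·(1,2)).
General solution: c_1X_1 + c_2X_2.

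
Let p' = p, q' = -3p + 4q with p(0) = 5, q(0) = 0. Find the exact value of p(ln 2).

10

A = [[1,0],[-3,4]]; eigenvalues λ = 4, 1.
Eigenvectors: (0,1) for λ=4, (-1,-1) for λ=1.
From the initial condition, c_1 = -5, c_2 = -5.
p(ln 2) = (-5)(2^4)(0) + (-5)(2^1)(-1) = 10.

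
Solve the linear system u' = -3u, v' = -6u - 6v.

Coefficient matrix A = [[-3, 0], [-6, -6]].
Characteristic polynomial det(A - λI) = λ^2 + 9λ + 18 = 0.
Eigenvalues λ = -3, -6.
For λ=-3: (A-λI) row 2 is [-6, -3], so an eigenvector is (1, -2).
For λ=-6: (A-λI) row 1 is [3, 0], so an eigenvector is (0, 1).
General solution: C_1e^(-3t)(1,-2) + C_2e^(-6t)(0,1).

u(t) = C_1e^(-3t), v(t) = -2C_1e^(-3t) + C_2e^(-6t)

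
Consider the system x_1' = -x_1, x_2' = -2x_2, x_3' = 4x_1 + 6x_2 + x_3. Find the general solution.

Coefficient matrix A = [[-1, 0, 0], [0, -2, 0], [4, 6, 1]].
det(A - λI) = 0 gives eigenvalues λ = 1, -2, -1.
For λ=1: eigenvector (0,0,1).
For λ=-2: eigenvector (0,1,-2).
For λ=-1: eigenvector (-1,0,2).
General solution: K_1e^(t)(0,0,1) + K_2e^(-2t)(0,1,-2) + K_3e^(-t)(-1,0,2).

x_1(t) = -K_3e^(-t), x_2(t) = K_2e^(-2t), x_3(t) = K_1e^(t) - 2K_2e^(-2t) + 2K_3e^(-t)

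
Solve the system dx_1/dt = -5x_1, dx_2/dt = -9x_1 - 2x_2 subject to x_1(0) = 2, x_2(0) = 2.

Coefficient matrix A = [[-5, 0], [-9, -2]].
Characteristic polynomial det(A - λI) = λ^2 + 7λ + 10 = 0.
Eigenvalues λ = -5, -2.
For λ=-5: (A-λI) row 2 is [-9, 3], so an eigenvector is (1, 3).
For λ=-2: (A-λI) row 1 is [-3, 0], so an eigenvector is (0, 1).
General solution: C_1e^(-5t)(1,3) + C_2e^(-2t)(0,1).
Applying x_1(0)=2, x_2(0)=2 gives C_1=2, C_2=-4.

x_1(t) = 2e^(-5t), x_2(t) = -4e^(-2t) + 6e^(-5t)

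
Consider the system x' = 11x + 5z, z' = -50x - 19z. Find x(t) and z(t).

Coefficient matrix A = [[11, 5], [-50, -19]].
Characteristic polynomial det(A - λI) = λ^2 + 8λ + 41 = 0.
Eigenvalues λ = -4 ± 5i (complex conjugate pair).
For λ=-4+5i: an eigenvector is (0,-1) - i(-1,3) = (0 + i, -1 - 3i).
A real fundamental pair from Re and Im of e^((-4+5i)t)v: X_1 = e^(-4t)(cos(5t)·(0,-1) + sin(5t)·(-1,3)), X_2 = e^(-4t)(sin(5t)·(0,-1) - cos(5t)·(-1,3)).
General solution: C_1X_1 + C_2X_2.

x(t) = -C_1e^(-4t)sin(5t) + C_2e^(-4t)cos(5t), z(t) = 3C_1e^(-4t)sin(5t) - C_1e^(-4t)cos(5t) - C_2e^(-4t)sin(5t) - 3C_2e^(-4t)cos(5t)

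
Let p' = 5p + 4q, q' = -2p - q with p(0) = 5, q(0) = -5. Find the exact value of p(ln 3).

A = [[5,4],[-2,-1]]; eigenvalues λ = 1, 3.
Eigenvectors: (1,-1) for λ=1, (-2,1) for λ=3.
From the initial condition, c_1 = 5, c_2 = 0.
p(ln 3) = (5)(3^1)(1) + (0)(3^3)(-2) = 15.

15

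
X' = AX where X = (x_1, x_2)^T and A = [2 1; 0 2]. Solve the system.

Coefficient matrix A = [[2, 1], [0, 2]].
Characteristic polynomial det(A - λI) = λ^2 - 4λ + 4 = 0.
Single eigenvalue λ = 2 with algebraic multiplicity 2.
Eigenvector v = (-1,0); generalized eigenvector w with (A-λI)w=v is (-3,-1).
General solution: e^(2t)[K_1·v + K_2·(t·v + w)].

x_1(t) = -K_1e^(2t) - K_2te^(2t) - 3K_2e^(2t), x_2(t) = -K_2e^(2t)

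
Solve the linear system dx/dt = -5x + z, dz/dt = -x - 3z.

Coefficient matrix A = [[-5, 1], [-1, -3]].
Characteristic polynomial det(A - λI) = λ^2 + 8λ + 16 = 0.
Single eigenvalue λ = -4 with algebraic multiplicity 2.
Eigenvector v = (1,1); generalized eigenvector w with (A-λI)w=v is (-1,0).
General solution: e^(-4t)[K_1·v + K_2·(t·v + w)].

x(t) = K_1e^(-4t) + K_2te^(-4t) - K_2e^(-4t), z(t) = K_1e^(-4t) + K_2te^(-4t)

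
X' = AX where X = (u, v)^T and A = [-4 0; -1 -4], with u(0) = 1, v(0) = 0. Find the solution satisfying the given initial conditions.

u(t) = e^(-4t), v(t) = -te^(-4t)

Coefficient matrix A = [[-4, 0], [-1, -4]].
Characteristic polynomial det(A - λI) = λ^2 + 8λ + 16 = 0.
Single eigenvalue λ = -4 with algebraic multiplicity 2.
Eigenvector v = (0,1); generalized eigenvector w with (A-λI)w=v is (-1,-1).
General solution: e^(-4t)[K_1·v + K_2·(t·v + w)].
Applying u(0)=1, v(0)=0 gives K_1=-1, K_2=-1.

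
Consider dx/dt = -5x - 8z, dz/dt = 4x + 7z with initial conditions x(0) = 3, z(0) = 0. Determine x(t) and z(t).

Coefficient matrix A = [[-5, -8], [4, 7]].
Characteristic polynomial det(A - λI) = λ^2 - 2λ - 3 = 0.
Eigenvalues λ = -1, 3.
For λ=-1: (A-λI) row 1 is [-4, -8], so an eigenvector is (2, -1).
For λ=3: (A-λI) row 1 is [-8, -8], so an eigenvector is (-1, 1).
General solution: c_1e^(-t)(2,-1) + c_2e^(3t)(-1,1).
Applying x(0)=3, z(0)=0 gives c_1=3, c_2=3.

x(t) = -3e^(3t) + 6e^(-t), z(t) = 3e^(3t) - 3e^(-t)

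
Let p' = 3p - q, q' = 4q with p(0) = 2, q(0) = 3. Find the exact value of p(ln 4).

-448

A = [[3,-1],[0,4]]; eigenvalues λ = 4, 3.
Eigenvectors: (-1,1) for λ=4, (-1,0) for λ=3.
From the initial condition, c_1 = 3, c_2 = -5.
p(ln 4) = (3)(4^4)(-1) + (-5)(4^3)(-1) = -448.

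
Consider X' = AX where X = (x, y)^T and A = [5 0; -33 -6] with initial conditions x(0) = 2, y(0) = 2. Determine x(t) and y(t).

x(t) = 2e^(5t), y(t) = -6e^(5t) + 8e^(-6t)

Coefficient matrix A = [[5, 0], [-33, -6]].
Characteristic polynomial det(A - λI) = λ^2 + λ - 30 = 0.
Eigenvalues λ = 5, -6.
For λ=5: (A-λI) row 2 is [-33, -11], so an eigenvector is (-1, 3).
For λ=-6: (A-λI) row 1 is [11, 0], so an eigenvector is (0, 1).
General solution: c_1e^(5t)(-1,3) + c_2e^(-6t)(0,1).
Applying x(0)=2, y(0)=2 gives c_1=-2, c_2=8.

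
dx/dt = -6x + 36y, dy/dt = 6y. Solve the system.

Coefficient matrix A = [[-6, 36], [0, 6]].
Characteristic polynomial det(A - λI) = λ^2 - 36 = 0.
Eigenvalues λ = -6, 6.
For λ=-6: (A-λI) row 1 is [0, 36], so an eigenvector is (-1, 0).
For λ=6: (A-λI) row 1 is [-12, 36], so an eigenvector is (-3, -1).
General solution: K_1e^(-6t)(-1,0) + K_2e^(6t)(-3,-1).

x(t) = -K_1e^(-6t) - 3K_2e^(6t), y(t) = -K_2e^(6t)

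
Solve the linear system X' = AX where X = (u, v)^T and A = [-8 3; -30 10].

Coefficient matrix A = [[-8, 3], [-30, 10]].
Characteristic polynomial det(A - λI) = λ^2 - 2λ + 10 = 0.
Eigenvalues λ = 1 ± 3i (complex conjugate pair).
For λ=1+3i: an eigenvector is (-1,-3) - i(0,1) = (-1, -3 - i).
A real fundamental pair from Re and Im of e^((1+3i)t)v: X_1 = e^(t)(cos(3t)·(-1,-3) + sin(3t)·(0,1)), X_2 = e^(t)(sin(3t)·(-1,-3) - cos(3t)·(0,1)).
General solution: K_1X_1 + K_2X_2.

u(t) = -K_1e^(t)cos(3t) - K_2e^(t)sin(3t), v(t) = K_1e^(t)sin(3t) - 3K_1e^(t)cos(3t) - 3K_2e^(t)sin(3t) - K_2e^(t)cos(3t)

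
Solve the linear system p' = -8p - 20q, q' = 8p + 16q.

Coefficient matrix A = [[-8, -20], [8, 16]].
Characteristic polynomial det(A - λI) = λ^2 - 8λ + 32 = 0.
Eigenvalues λ = 4 ± 4i (complex conjugate pair).
For λ=4+4i: an eigenvector is (2,-1) - i(-1,1) = (2 + i, -1 - i).
A real fundamental pair from Re and Im of e^((4+4i)t)v: X_1 = e^(4t)(cos(4t)·(2,-1) + sin(4t)·(-1,1)), X_2 = e^(4t)(sin(4t)·(2,-1) - cos(4t)·(-1,1)).
General solution: C_1X_1 + C_2X_2.

p(t) = -C_1e^(4t)sin(4t) + 2C_1e^(4t)cos(4t) + 2C_2e^(4t)sin(4t) + C_2e^(4t)cos(4t), q(t) = C_1e^(4t)sin(4t) - C_1e^(4t)cos(4t) - C_2e^(4t)sin(4t) - C_2e^(4t)cos(4t)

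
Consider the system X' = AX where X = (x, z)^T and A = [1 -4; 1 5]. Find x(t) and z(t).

x(t) = -2K_1e^(3t) - 2K_2te^(3t) - K_2e^(3t), z(t) = K_1e^(3t) + K_2te^(3t) + K_2e^(3t)

Coefficient matrix A = [[1, -4], [1, 5]].
Characteristic polynomial det(A - λI) = λ^2 - 6λ + 9 = 0.
Single eigenvalue λ = 3 with algebraic multiplicity 2.
Eigenvector v = (-2,1); generalized eigenvector w with (A-λI)w=v is (-1,1).
General solution: e^(3t)[K_1·v + K_2·(t·v + w)].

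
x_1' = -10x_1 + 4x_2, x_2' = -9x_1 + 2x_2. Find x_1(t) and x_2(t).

x_1(t) = -2c_1e^(-4t) - 2c_2te^(-4t) + c_2e^(-4t), x_2(t) = -3c_1e^(-4t) - 3c_2te^(-4t) + c_2e^(-4t)

Coefficient matrix A = [[-10, 4], [-9, 2]].
Characteristic polynomial det(A - λI) = λ^2 + 8λ + 16 = 0.
Single eigenvalue λ = -4 with algebraic multiplicity 2.
Eigenvector v = (-2,-3); generalized eigenvector w with (A-λI)w=v is (1,1).
General solution: e^(-4t)[c_1·v + c_2·(t·v + w)].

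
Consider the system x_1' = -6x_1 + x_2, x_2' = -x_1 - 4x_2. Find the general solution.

x_1(t) = c_1e^(-5t) + c_2te^(-5t) - 3c_2e^(-5t), x_2(t) = c_1e^(-5t) + c_2te^(-5t) - 2c_2e^(-5t)

Coefficient matrix A = [[-6, 1], [-1, -4]].
Characteristic polynomial det(A - λI) = λ^2 + 10λ + 25 = 0.
Single eigenvalue λ = -5 with algebraic multiplicity 2.
Eigenvector v = (1,1); generalized eigenvector w with (A-λI)w=v is (-3,-2).
General solution: e^(-5t)[c_1·v + c_2·(t·v + w)].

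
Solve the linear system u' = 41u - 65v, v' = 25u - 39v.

Coefficient matrix A = [[41, -65], [25, -39]].
Characteristic polynomial det(A - λI) = λ^2 - 2λ + 26 = 0.
Eigenvalues λ = 1 ± 5i (complex conjugate pair).
For λ=1+5i: an eigenvector is (3,2) - i(-2,-1) = (3 + 2i, 2 + i).
A real fundamental pair from Re and Im of e^((1+5i)t)v: X_1 = e^(t)(cos(5t)·(3,2) + sin(5t)·(-2,-1)), X_2 = e^(t)(sin(5t)·(3,2) - cos(5t)·(-2,-1)).
General solution: C_1X_1 + C_2X_2.

u(t) = -2C_1e^(t)sin(5t) + 3C_1e^(t)cos(5t) + 3C_2e^(t)sin(5t) + 2C_2e^(t)cos(5t), v(t) = -C_1e^(t)sin(5t) + 2C_1e^(t)cos(5t) + 2C_2e^(t)sin(5t) + C_2e^(t)cos(5t)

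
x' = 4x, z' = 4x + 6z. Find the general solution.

Coefficient matrix A = [[4, 0], [4, 6]].
Characteristic polynomial det(A - λI) = λ^2 - 10λ + 24 = 0.
Eigenvalues λ = 6, 4.
For λ=6: (A-λI) row 1 is [-2, 0], so an eigenvector is (0, 1).
For λ=4: (A-λI) row 2 is [4, 2], so an eigenvector is (-1, 2).
General solution: K_1e^(6t)(0,1) + K_2e^(4t)(-1,2).

x(t) = -K_2e^(4t), z(t) = K_1e^(6t) + 2K_2e^(4t)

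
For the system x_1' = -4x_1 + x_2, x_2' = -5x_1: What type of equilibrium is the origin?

A = [[-4,1],[-5,0]]; det(A-λI) = λ^2 + 4λ + 5.
λ = -2 ± i: negative real part.

stable spiral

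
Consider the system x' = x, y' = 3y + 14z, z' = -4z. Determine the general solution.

Coefficient matrix A = [[1, 0, 0], [0, 3, 14], [0, 0, -4]].
det(A - λI) = 0 gives eigenvalues λ = 3, 1, -4.
For λ=3: eigenvector (0,1,0).
For λ=1: eigenvector (1,0,0).
For λ=-4: eigenvector (0,-2,1).
General solution: C_1e^(3t)(0,1,0) + C_2e^(t)(1,0,0) + C_3e^(-4t)(0,-2,1).

x(t) = C_2e^(t), y(t) = C_1e^(3t) - 2C_3e^(-4t), z(t) = C_3e^(-4t)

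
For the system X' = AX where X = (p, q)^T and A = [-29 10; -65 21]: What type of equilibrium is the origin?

stable spiral

A = [[-29,10],[-65,21]]; det(A-λI) = λ^2 + 8λ + 41.
λ = -4 ± 5i: negative real part.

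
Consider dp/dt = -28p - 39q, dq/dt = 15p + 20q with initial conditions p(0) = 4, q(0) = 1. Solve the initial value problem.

Coefficient matrix A = [[-28, -39], [15, 20]].
Characteristic polynomial det(A - λI) = λ^2 + 8λ + 25 = 0.
Eigenvalues λ = -4 ± 3i (complex conjugate pair).
For λ=-4+3i: an eigenvector is (3,-2) - i(2,-1) = (3 - 2i, -2 + i).
A real fundamental pair from Re and Im of e^((-4+3i)t)v: X_1 = e^(-4t)(cos(3t)·(3,-2) + sin(3t)·(2,-1)), X_2 = e^(-4t)(sin(3t)·(3,-2) - cos(3t)·(2,-1)).
General solution: c_1X_1 + c_2X_2.
Applying p(0)=4, q(0)=1 gives c_1=-6, c_2=-11.

p(t) = -45e^(-4t)sin(3t) + 4e^(-4t)cos(3t), q(t) = 28e^(-4t)sin(3t) + e^(-4t)cos(3t)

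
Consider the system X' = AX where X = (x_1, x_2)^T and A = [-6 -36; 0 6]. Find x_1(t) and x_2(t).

x_1(t) = 3c_1e^(6t) - c_2e^(-6t), x_2(t) = -c_1e^(6t)

Coefficient matrix A = [[-6, -36], [0, 6]].
Characteristic polynomial det(A - λI) = λ^2 - 36 = 0.
Eigenvalues λ = 6, -6.
For λ=6: (A-λI) row 1 is [-12, -36], so an eigenvector is (3, -1).
For λ=-6: (A-λI) row 1 is [0, -36], so an eigenvector is (-1, 0).
General solution: c_1e^(6t)(3,-1) + c_2e^(-6t)(-1,0).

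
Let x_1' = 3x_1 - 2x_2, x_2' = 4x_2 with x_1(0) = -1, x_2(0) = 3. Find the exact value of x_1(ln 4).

A = [[3,-2],[0,4]]; eigenvalues λ = 3, 4.
Eigenvectors: (1,0) for λ=3, (2,-1) for λ=4.
From the initial condition, c_1 = 5, c_2 = -3.
x_1(ln 4) = (5)(4^3)(1) + (-3)(4^4)(2) = -1216.

-1216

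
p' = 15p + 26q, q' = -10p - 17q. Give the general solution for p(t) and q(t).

Coefficient matrix A = [[15, 26], [-10, -17]].
Characteristic polynomial det(A - λI) = λ^2 + 2λ + 5 = 0.
Eigenvalues λ = -1 ± 2i (complex conjugate pair).
For λ=-1+2i: an eigenvector is (2,-1) - i(3,-2) = (2 - 3i, -1 + 2i).
A real fundamental pair from Re and Im of e^((-1+2i)t)v: X_1 = e^(-t)(cos(2t)·(2,-1) + sin(2t)·(3,-2)), X_2 = e^(-t)(sin(2t)·(2,-1) - cos(2t)·(3,-2)).
General solution: K_1X_1 + K_2X_2.

p(t) = 3K_1e^(-t)sin(2t) + 2K_1e^(-t)cos(2t) + 2K_2e^(-t)sin(2t) - 3K_2e^(-t)cos(2t), q(t) = -2K_1e^(-t)sin(2t) - K_1e^(-t)cos(2t) - K_2e^(-t)sin(2t) + 2K_2e^(-t)cos(2t)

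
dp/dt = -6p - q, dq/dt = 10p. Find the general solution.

Coefficient matrix A = [[-6, -1], [10, 0]].
Characteristic polynomial det(A - λI) = λ^2 + 6λ + 10 = 0.
Eigenvalues λ = -3 ± i (complex conjugate pair).
For λ=-3+i: an eigenvector is (1,-3) - i(0,1) = (1, -3 - i).
A real fundamental pair from Re and Im of e^((-3+i)t)v: X_1 = e^(-3t)(cos(t)·(1,-3) + sin(t)·(0,1)), X_2 = e^(-3t)(sin(t)·(1,-3) - cos(t)·(0,1)).
General solution: c_1X_1 + c_2X_2.

p(t) = c_1e^(-3t)cos(t) + c_2e^(-3t)sin(t), q(t) = c_1e^(-3t)sin(t) - 3c_1e^(-3t)cos(t) - 3c_2e^(-3t)sin(t) - c_2e^(-3t)cos(t)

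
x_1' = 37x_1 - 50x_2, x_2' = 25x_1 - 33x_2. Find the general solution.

x_1(t) = 3c_1e^(2t)sin(5t) - c_1e^(2t)cos(5t) - c_2e^(2t)sin(5t) - 3c_2e^(2t)cos(5t), x_2(t) = 2c_1e^(2t)sin(5t) - c_1e^(2t)cos(5t) - c_2e^(2t)sin(5t) - 2c_2e^(2t)cos(5t)

Coefficient matrix A = [[37, -50], [25, -33]].
Characteristic polynomial det(A - λI) = λ^2 - 4λ + 29 = 0.
Eigenvalues λ = 2 ± 5i (complex conjugate pair).
For λ=2+5i: an eigenvector is (-1,-1) - i(3,2) = (-1 - 3i, -1 - 2i).
A real fundamental pair from Re and Im of e^((2+5i)t)v: X_1 = e^(2t)(cos(5t)·(-1,-1) + sin(5t)·(3,2)), X_2 = e^(2t)(sin(5t)·(-1,-1) - cos(5t)·(3,2)).
General solution: c_1X_1 + c_2X_2.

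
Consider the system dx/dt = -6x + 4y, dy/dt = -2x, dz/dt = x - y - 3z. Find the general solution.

x(t) = 2c_1e^(-4t) + c_2e^(-2t), y(t) = c_1e^(-4t) + c_2e^(-2t), z(t) = -c_1e^(-4t) + c_3e^(-3t)

Coefficient matrix A = [[-6, 4, 0], [-2, 0, 0], [1, -1, -3]].
det(A - λI) = 0 gives eigenvalues λ = -4, -2, -3.
For λ=-4: eigenvector (2,1,-1).
For λ=-2: eigenvector (1,1,0).
For λ=-3: eigenvector (0,0,1).
General solution: c_1e^(-4t)(2,1,-1) + c_2e^(-2t)(1,1,0) + c_3e^(-3t)(0,0,1).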